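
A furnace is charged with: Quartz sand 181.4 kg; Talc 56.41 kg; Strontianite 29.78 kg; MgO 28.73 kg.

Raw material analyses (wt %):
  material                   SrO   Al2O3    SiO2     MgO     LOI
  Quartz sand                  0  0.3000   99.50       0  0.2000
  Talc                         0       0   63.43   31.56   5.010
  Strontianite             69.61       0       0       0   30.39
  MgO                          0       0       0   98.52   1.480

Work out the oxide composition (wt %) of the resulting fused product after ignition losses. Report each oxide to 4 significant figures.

Glass mass = 283.7 kg (batch 296.3 − LOI 12.66).
Composition: SrO 7.308%, Al2O3 0.1919%, SiO2 76.25%, MgO 16.25%

The whole derivation holds exact precision from first step to last — in-progress results are displayed, with 4-significant-digit rounding, within the worked lines — exactly one rounding is applied to every reported number. The derived quantities, which include ignition loss, glass mass, the four compositions, the yield, the totals, are computed at full float precision, as written in either problem or answer, from the batch weights for 283.7 kg of glass.
Oxide-by-oxide delivered mass:
  SrO: 29.78·0.6961 = 20.73 kg
  Al2O3: 181.4·0.003000 = 0.5442 kg
  SiO2: 181.4·0.9950 + 56.41·0.6343 = 216.3 kg
  MgO: 56.41·0.3156 + 28.73·0.9852 = 46.11 kg
LOI: 181.4·0.002000 + 56.41·0.05010 + 29.78·0.3039 + 28.73·0.01480 = 12.66 kg
Glass = total batch minus LOI = 296.3 − 12.66 = 283.7 kg (matching Σ of the oxides)
each wt % is 100 × oxide ÷ glass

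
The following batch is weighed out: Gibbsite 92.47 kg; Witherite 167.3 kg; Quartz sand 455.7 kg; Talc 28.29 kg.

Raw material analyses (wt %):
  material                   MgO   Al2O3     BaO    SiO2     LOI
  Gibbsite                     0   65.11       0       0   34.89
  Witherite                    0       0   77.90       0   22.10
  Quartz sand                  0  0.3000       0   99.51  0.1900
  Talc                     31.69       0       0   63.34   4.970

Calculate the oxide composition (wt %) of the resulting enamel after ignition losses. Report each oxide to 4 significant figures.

Glass mass = 672.3 kg (batch 743.8 − LOI 71.51).
Composition: MgO 1.334%, Al2O3 9.159%, BaO 19.39%, SiO2 70.12%

Exact precision is kept in every operation — rounding to four significant figures governs every working value as printed; every reported figure is rounded just once. The derived quantities are rebuilt using the weight values per 672.3 kg of glass at full precision (yield, LOI, totals, glass mass, four oxide percentages), as given in the problem or answer text.
Oxide masses out of the charge:
  MgO: 28.29·0.3169 = 8.965 kg
  Al2O3: 92.47·0.6511 + 455.7·0.003000 = 61.57 kg
  BaO: 167.3·0.7790 = 130.3 kg
  SiO2: 455.7·0.9951 + 28.29·0.6334 = 471.4 kg
LOI: 92.47·0.3489 + 167.3·0.2210 + 455.7·0.001900 + 28.29·0.04970 = 71.51 kg
Resulting glass, batch − LOI: 743.8 − 71.51 = 672.3 kg (equal to the oxide-mass sum)
each wt % is 100 × oxide ÷ glass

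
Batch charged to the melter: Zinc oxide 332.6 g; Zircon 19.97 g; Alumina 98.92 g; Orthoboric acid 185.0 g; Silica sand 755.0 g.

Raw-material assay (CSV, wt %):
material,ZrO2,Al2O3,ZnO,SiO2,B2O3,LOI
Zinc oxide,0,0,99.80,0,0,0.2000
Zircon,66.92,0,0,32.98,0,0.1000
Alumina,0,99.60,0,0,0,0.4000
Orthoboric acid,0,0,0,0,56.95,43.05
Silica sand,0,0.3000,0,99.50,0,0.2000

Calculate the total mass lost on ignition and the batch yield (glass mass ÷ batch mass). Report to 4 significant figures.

All internal work runs at full precision throughout. Mid-chain values are displayed with 4-significant-digit rounding when written out; every reported number is rounded a single time. All derived quantities are carried from the weighed amounts for 1309 g of glass in exact precision (five oxide percentages, net glass mass, yield, ignition loss, the totals) as quoted within question or answer.
Ignition loss by material:
  Zinc oxide: 332.6 × 0.002000 = 0.6652 g
  Zircon: 19.97 × 0.001000 = 0.01997 g
  Alumina: 98.92 × 0.004000 = 0.3957 g
  Orthoboric acid: 185.0 × 0.4305 = 79.64 g
  Silica sand: 755.0 × 0.002000 = 1.510 g
Total LOI = 82.23 g
Glass = batch − LOI = 1391 − 82.23 = 1309 g

LOI loss = 82.23 g; glass = 1309 g; yield = 94.09%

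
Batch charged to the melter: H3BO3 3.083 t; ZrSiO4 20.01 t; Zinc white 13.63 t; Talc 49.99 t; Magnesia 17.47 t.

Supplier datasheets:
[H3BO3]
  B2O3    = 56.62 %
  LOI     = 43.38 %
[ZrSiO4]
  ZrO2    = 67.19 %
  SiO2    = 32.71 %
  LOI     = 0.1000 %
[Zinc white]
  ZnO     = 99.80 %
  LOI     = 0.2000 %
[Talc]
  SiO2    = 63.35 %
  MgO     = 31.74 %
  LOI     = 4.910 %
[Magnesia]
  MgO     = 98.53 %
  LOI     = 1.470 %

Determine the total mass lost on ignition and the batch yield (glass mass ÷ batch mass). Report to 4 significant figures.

LOI loss = 4.096 t; glass = 100.1 t; yield = 96.07%

Every computation runs at full float precision through the solve. The intermediate values are printed (rounded to 4 significant digits) between the steps. Each reported number takes a single rounding. The derived quantities (five oxide percentages, glass mass, the totals, ignition loss, the yield) are rebuilt from the weighed amounts per 100.1 t of glass in full precision as they appear in the question or the answer.
LOI of each material in turn:
  H3BO3: 3.083 × 0.4338 = 1.337 t
  ZrSiO4: 20.01 × 0.001000 = 0.02001 t
  Zinc white: 13.63 × 0.002000 = 0.02726 t
  Talc: 49.99 × 0.04910 = 2.455 t
  Magnesia: 17.47 × 0.01470 = 0.2568 t
Total LOI = 4.096 t
Glass = batch − LOI = 104.2 − 4.096 = 100.1 t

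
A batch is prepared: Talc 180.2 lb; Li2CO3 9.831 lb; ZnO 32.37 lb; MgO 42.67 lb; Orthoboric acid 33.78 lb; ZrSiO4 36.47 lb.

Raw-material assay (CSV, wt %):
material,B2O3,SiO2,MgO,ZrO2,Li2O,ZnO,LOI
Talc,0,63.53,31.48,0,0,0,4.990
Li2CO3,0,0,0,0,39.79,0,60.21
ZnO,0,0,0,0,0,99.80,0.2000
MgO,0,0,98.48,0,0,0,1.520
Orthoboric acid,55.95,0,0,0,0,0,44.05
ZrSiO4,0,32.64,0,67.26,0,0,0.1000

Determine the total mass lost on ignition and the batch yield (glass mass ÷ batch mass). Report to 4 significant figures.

Values along the way are printed (rounded to 4 significant figures) on the page; full float precision is held through the solve; every reported number receives exactly one rounding; all derived quantities are computed from the batch weights per 304.8 lb of glass at exact precision (the six compositions, totals, LOI, the yield, net glass mass) as written in either problem or answer.
Material-by-material LOI:
  Talc: 180.2 × 0.04990 = 8.992 lb
  Li2CO3: 9.831 × 0.6021 = 5.919 lb
  ZnO: 32.37 × 0.002000 = 0.06474 lb
  MgO: 42.67 × 0.01520 = 0.6486 lb
  Orthoboric acid: 33.78 × 0.4405 = 14.88 lb
  ZrSiO4: 36.47 × 0.001000 = 0.03647 lb
Total LOI = 30.54 lb
Glass = batch − LOI = 335.3 − 30.54 = 304.8 lb

LOI loss = 30.54 lb; glass = 304.8 lb; yield = 90.89%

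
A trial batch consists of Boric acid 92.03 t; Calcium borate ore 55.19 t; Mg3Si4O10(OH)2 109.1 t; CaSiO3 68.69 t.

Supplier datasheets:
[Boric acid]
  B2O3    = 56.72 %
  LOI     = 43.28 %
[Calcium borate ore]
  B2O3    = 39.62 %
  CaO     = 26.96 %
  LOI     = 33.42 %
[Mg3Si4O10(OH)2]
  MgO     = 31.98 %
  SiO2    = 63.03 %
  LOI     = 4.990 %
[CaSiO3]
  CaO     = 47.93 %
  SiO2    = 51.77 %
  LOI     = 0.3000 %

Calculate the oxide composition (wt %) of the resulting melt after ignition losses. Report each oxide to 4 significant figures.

Mid-chain values appear rounded off to 4 significant figures at each printed step; each numeric step holds exact precision throughout; every reported number is rounded once only. Derived quantities (four oxide percentages, the yield, LOI, glass mass, the totals) are recomputed in full float precision from the batch weights at 261.1 t of glass, precisely as stated by the problem or the answer.
Oxide-by-oxide delivered mass:
  B2O3: 92.03·0.5672 + 55.19·0.3962 = 74.07 t
  CaO: 55.19·0.2696 + 68.69·0.4793 = 47.80 t
  MgO: 109.1·0.3198 = 34.89 t
  SiO2: 109.1·0.6303 + 68.69·0.5177 = 104.3 t
LOI: 92.03·0.4328 + 55.19·0.3342 + 109.1·0.04990 + 68.69·0.003000 = 63.93 t
The glass mass, total less LOI, = 325.0 − 63.93 = 261.1 t (the oxide masses sum to this)
each oxide over glass, ×100, is wt %

Glass mass = 261.1 t (batch 325.0 − LOI 63.93).
Composition: B2O3 28.37%, CaO 18.31%, MgO 13.36%, SiO2 39.96%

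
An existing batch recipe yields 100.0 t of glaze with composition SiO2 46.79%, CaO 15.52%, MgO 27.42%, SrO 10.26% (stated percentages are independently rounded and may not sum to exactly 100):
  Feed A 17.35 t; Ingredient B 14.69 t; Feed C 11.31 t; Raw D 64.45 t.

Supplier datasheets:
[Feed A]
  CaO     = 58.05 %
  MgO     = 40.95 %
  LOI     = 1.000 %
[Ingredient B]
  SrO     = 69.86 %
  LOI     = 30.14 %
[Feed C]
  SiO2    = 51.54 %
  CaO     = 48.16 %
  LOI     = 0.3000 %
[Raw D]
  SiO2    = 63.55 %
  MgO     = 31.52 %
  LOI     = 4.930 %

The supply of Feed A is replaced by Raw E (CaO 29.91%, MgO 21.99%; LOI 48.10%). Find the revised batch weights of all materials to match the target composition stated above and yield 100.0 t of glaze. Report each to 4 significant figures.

Revised batch per 100.0 t glaze:
  Raw E: 32.88 t
  Ingredient B: 14.69 t
  Feed C: 11.81 t
  Raw D: 64.05 t
Total batch = 123.4 t; LOI loss = 23.44 t

Each numeric step runs at exact precision throughout; mid-chain values are printed, rounded to four significant figures, on the page. Every reported number takes a single rounding; all derived quantities (glass mass, yield, the totals, LOI, the four compositions) are carried in full precision starting from the weights per 100.0 t of glass exactly as shown in problem or answer.
Oxide-by-oxide targets in 100.0 t glaze:
  SiO2: 46.79% × 100.0 = 46.79 t
  CaO: 15.52% × 100.0 = 15.52 t
  MgO: 27.42% × 100.0 = 27.42 t
  SrO: 10.26% × 100.0 = 10.26 t
Per-oxide balance check on the weights just shown, at the basis given (every target is met by its sum given rounding of the digits):
  SiO2: 11.81·0.5154 + 64.05·0.6355 = 46.79 t (target 46.79 t)
  CaO: 32.88·0.2991 + 11.81·0.4816 = 15.52 t (target 15.52 t)
  MgO: 32.88·0.2199 + 64.05·0.3152 = 27.42 t (target 27.42 t)
  SrO: 14.69·0.6986 = 10.26 t (target 10.26 t)
Mass balance on the glass: batch total minus LOI = 99.99 t (the Σ of target masses is 99.99 t; the stated basis being 100.0 t — gaps are rounding artifacts).
Summing the batch: Σ batch = 123.4 t; ignition loss, Σ(batch × LOI) = 23.44 t; glass ÷ batch gives a yield of 81.01%.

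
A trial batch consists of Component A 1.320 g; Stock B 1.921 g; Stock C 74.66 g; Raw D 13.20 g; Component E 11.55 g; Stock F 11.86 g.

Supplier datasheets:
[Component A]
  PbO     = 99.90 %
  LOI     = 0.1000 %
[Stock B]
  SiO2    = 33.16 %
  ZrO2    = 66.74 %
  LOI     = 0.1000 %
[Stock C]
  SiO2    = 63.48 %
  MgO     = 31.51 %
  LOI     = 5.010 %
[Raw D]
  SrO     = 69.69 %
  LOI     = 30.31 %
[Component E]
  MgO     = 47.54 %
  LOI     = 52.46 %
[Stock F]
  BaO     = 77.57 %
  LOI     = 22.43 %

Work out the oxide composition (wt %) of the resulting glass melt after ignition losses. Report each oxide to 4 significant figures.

All internal work keeps exact precision through every step. Working values are displayed (rounded to 4 significant digits) across the worked steps — every reported value sees exactly one rounding. Derived quantities (LOI, glass mass, the six compositions, the yield, the totals) are recomputed from the weighed amounts for 98.05 g of glass in exact precision exactly as shown in either problem or answer.
Oxide-by-oxide delivered mass:
  SrO: 13.20·0.6969 = 9.199 g
  SiO2: 1.921·0.3316 + 74.66·0.6348 = 48.03 g
  MgO: 74.66·0.3151 + 11.55·0.4754 = 29.02 g
  BaO: 11.86·0.7757 = 9.200 g
  ZrO2: 1.921·0.6674 = 1.282 g
  PbO: 1.320·0.9990 = 1.319 g
LOI: 1.320·0.001000 + 1.921·0.001000 + 74.66·0.05010 + 13.20·0.3031 + 11.55·0.5246 + 11.86·0.2243 = 16.46 g
Resulting glass, batch − LOI: 114.5 − 16.46 = 98.05 g (= Σ oxide masses)
wt % = 100 × oxide mass / glass mass

Glass mass = 98.05 g (batch 114.5 − LOI 16.46).
Composition: SrO 9.382%, SiO2 48.99%, MgO 29.59%, BaO 9.383%, ZrO2 1.308%, PbO 1.345%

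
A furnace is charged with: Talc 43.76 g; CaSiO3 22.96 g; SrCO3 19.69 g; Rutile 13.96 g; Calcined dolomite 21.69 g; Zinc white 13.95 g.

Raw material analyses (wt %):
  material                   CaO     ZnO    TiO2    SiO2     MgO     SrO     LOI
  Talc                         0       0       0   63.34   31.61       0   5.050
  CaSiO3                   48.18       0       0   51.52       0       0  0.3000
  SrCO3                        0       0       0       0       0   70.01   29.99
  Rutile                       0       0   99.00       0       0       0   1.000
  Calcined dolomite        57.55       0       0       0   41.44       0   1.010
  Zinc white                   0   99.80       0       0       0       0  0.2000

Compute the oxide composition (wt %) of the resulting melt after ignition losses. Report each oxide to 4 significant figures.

Working values are displayed, rounded to four significant digits, between the steps; each numeric step maintains exact precision all the way through; a single rounding finalizes every reported figure; derived quantities (the totals, the yield, LOI, six oxide percentages, net glass mass) are recomputed in exact precision using the weight values for 127.4 g of glass as quoted within the question or the answer.
Oxide-by-oxide delivered mass:
  CaO: 22.96·0.4818 + 21.69·0.5755 = 23.54 g
  ZnO: 13.95·0.9980 = 13.92 g
  TiO2: 13.96·0.9900 = 13.82 g
  SiO2: 43.76·0.6334 + 22.96·0.5152 = 39.55 g
  MgO: 43.76·0.3161 + 21.69·0.4144 = 22.82 g
  SrO: 19.69·0.7001 = 13.78 g
LOI: 43.76·0.05050 + 22.96·0.003000 + 19.69·0.2999 + 13.96·0.01000 + 21.69·0.01010 + 13.95·0.002000 = 8.570 g
Glass = total batch minus LOI = 136.0 − 8.570 = 127.4 g (equal to the oxide-mass sum)
wt %: oxide over glass, times 100

Glass mass = 127.4 g (batch 136.0 − LOI 8.570).
Composition: CaO 18.48%, ZnO 10.92%, TiO2 10.84%, SiO2 31.03%, MgO 17.91%, SrO 10.82%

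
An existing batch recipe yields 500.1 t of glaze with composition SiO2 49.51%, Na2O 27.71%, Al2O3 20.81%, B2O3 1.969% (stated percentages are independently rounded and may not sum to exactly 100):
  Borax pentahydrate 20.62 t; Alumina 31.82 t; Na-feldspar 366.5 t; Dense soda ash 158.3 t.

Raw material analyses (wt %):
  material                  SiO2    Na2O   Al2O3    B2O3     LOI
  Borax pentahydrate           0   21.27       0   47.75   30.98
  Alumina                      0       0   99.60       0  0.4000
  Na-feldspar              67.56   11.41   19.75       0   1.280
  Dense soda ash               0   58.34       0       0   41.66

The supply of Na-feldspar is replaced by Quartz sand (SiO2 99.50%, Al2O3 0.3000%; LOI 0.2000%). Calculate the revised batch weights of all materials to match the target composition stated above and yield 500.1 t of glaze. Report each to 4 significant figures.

Revised batch per 500.1 t glaze:
  Borax pentahydrate: 20.62 t
  Alumina: 103.7 t
  Quartz sand: 248.8 t
  Dense soda ash: 230.0 t
Total batch = 603.1 t; LOI loss = 103.1 t

All internal work maintains full precision all the way through; intermediates are rounded to four significant digits wherever printed — exactly one rounding goes into every reported number; the derived quantities, which include the four compositions, the yield, LOI, net glass mass, the totals, are carried in exact precision, as given in the question or the answer, from the batch weights at 500.1 t of glass.
Oxide mass targets, per 500.1 t glaze:
  SiO2: 49.51% × 500.1 = 247.6 t
  Na2O: 27.71% × 500.1 = 138.6 t
  Al2O3: 20.81% × 500.1 = 104.1 t
  B2O3: 1.969% × 500.1 = 9.847 t
Per-oxide balance check working from each reported weight, per the basis as stated (target by target, the sums agree net of answer rounding effects):
  SiO2: 248.8·0.9950 = 247.6 t (target 247.6 t)
  Na2O: 20.62·0.2127 + 230.0·0.5834 = 138.6 t (target 138.6 t)
  Al2O3: 103.7·0.9960 + 248.8·0.003000 = 104.0 t (target 104.1 t)
  B2O3: 20.62·0.4775 = 9.846 t (target 9.847 t)
Glass-mass closure: batch total minus LOI = 500.0 t (the targets, summed, come to 500.1 t; stated basis 500.1 t — deltas are rounding alone).
Batch total: Σ batch = 603.1 t; LOI loss = Σ batch·LOI = 103.1 t; yield, glass over the total, = 82.90%.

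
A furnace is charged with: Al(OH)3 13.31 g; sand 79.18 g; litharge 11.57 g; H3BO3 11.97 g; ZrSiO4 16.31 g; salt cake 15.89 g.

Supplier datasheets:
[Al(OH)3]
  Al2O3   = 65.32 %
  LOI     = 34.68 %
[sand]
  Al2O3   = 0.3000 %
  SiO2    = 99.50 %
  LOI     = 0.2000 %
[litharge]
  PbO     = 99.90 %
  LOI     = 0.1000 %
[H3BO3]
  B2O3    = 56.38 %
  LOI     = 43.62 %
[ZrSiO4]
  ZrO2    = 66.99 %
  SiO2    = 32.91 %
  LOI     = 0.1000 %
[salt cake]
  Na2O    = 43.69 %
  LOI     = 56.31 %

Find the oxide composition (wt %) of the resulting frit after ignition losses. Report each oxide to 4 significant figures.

Glass mass = 129.3 g (batch 148.2 − LOI 18.97).
Composition: ZrO2 8.453%, B2O3 5.221%, Al2O3 6.910%, SiO2 65.10%, Na2O 5.371%, PbO 8.942%

Mid-chain values are printed, with 4-significant-digit rounding, within the worked lines; the working math carries full float precision at each step; exactly one rounding lands on every reported result; derived quantities (ignition loss, yield, six oxide percentages, glass mass, totals) are rebuilt in full precision using the weight values for 129.3 g of glass, precisely as stated by question or answer.
Mass of each oxide from the mix:
  ZrO2: 16.31·0.6699 = 10.93 g
  B2O3: 11.97·0.5638 = 6.749 g
  Al2O3: 13.31·0.6532 + 79.18·0.003000 = 8.932 g
  SiO2: 79.18·0.9950 + 16.31·0.3291 = 84.15 g
  Na2O: 15.89·0.4369 = 6.942 g
  PbO: 11.57·0.9990 = 11.56 g
LOI: 13.31·0.3468 + 79.18·0.002000 + 11.57·0.001000 + 11.97·0.4362 + 16.31·0.001000 + 15.89·0.5631 = 18.97 g
batch − LOI leaves glass = 148.2 − 18.97 = 129.3 g (consistent with Σ oxide mass)
wt %: oxide over glass, times 100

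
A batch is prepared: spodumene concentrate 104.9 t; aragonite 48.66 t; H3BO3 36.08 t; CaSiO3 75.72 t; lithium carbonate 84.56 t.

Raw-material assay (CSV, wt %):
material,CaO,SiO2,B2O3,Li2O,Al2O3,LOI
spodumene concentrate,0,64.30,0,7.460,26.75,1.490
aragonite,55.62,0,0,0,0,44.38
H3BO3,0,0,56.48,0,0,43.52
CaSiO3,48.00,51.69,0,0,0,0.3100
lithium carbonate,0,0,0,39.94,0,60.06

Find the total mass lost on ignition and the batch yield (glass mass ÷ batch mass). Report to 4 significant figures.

The whole derivation maintains exact precision through every step; intermediates are printed (rounded to 4 significant digits) in the working — exactly one rounding is applied to each reported figure; derived quantities (LOI, glass mass, totals, yield, the five compositions) are carried in exact precision using the weight values at 260.0 t of glass, as quoted within either problem or answer.
Material-by-material LOI:
  spodumene concentrate: 104.9 × 0.01490 = 1.563 t
  aragonite: 48.66 × 0.4438 = 21.60 t
  H3BO3: 36.08 × 0.4352 = 15.70 t
  CaSiO3: 75.72 × 0.003100 = 0.2347 t
  lithium carbonate: 84.56 × 0.6006 = 50.79 t
Total LOI = 89.88 t
Glass = batch − LOI = 349.9 − 89.88 = 260.0 t

LOI loss = 89.88 t; glass = 260.0 t; yield = 74.31%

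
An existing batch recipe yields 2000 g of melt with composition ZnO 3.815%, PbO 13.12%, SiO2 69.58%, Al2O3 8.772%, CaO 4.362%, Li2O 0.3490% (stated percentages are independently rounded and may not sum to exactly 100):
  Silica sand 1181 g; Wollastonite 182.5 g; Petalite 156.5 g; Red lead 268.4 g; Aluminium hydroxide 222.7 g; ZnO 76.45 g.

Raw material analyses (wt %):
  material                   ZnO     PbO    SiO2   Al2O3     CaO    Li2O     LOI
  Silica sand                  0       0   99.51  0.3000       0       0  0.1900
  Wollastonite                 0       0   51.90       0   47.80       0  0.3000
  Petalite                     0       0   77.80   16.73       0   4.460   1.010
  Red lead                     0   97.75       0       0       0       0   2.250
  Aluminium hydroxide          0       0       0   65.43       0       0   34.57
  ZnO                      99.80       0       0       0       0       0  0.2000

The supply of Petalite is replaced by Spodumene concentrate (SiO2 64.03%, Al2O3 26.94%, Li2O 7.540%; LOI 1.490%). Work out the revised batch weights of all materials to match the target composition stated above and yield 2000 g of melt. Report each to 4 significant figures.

In-progress results are displayed rounded to four significant figures when written out — the working math holds exact precision at every stage. Every reported result is rounded only once. The derived quantities, which include LOI, the six compositions, net glass mass, the totals, yield, are recomputed in full precision, precisely as stated by problem or answer, from the batch weights for 2000 g of glass.
Target masses of each oxide per 2000 g melt:
  ZnO: 3.815% × 2000 = 76.30 g
  PbO: 13.12% × 2000 = 262.4 g
  SiO2: 69.58% × 2000 = 1392 g
  Al2O3: 8.772% × 2000 = 175.4 g
  CaO: 4.362% × 2000 = 87.24 g
  Li2O: 0.3490% × 2000 = 6.980 g
Per-oxide balance check using the reported weights, against the basis in use (target by target, the sums agree modulo rounding of the values):
  ZnO: 76.45·0.9980 = 76.30 g (target 76.30 g)
  PbO: 268.4·0.9775 = 262.4 g (target 262.4 g)
  SiO2: 1244·0.9951 + 182.5·0.5190 + 92.57·0.6403 = 1392 g (target 1392 g)
  Al2O3: 1244·0.003000 + 92.57·0.2694 + 224.3·0.6543 = 175.4 g (target 175.4 g)
  CaO: 182.5·0.4780 = 87.23 g (target 87.24 g)
  Li2O: 92.57·0.07540 = 6.980 g (target 6.980 g)
Consistency of the glass mass: total batch − LOI = 2000 g (the targets, summed, come to 2000 g; with the basis standing at 2000 g — a pure rounding effect).
Batch total: Σ batch = 2088 g; LOI loss = Σ batch·LOI = 88.02 g; yield = glass ÷ total batch = 95.78%.

Revised batch per 2000 g melt:
  Silica sand: 1244 g
  Wollastonite: 182.5 g
  Spodumene concentrate: 92.57 g
  Red lead: 268.4 g
  Aluminium hydroxide: 224.3 g
  ZnO: 76.45 g
Total batch = 2088 g; LOI loss = 88.02 g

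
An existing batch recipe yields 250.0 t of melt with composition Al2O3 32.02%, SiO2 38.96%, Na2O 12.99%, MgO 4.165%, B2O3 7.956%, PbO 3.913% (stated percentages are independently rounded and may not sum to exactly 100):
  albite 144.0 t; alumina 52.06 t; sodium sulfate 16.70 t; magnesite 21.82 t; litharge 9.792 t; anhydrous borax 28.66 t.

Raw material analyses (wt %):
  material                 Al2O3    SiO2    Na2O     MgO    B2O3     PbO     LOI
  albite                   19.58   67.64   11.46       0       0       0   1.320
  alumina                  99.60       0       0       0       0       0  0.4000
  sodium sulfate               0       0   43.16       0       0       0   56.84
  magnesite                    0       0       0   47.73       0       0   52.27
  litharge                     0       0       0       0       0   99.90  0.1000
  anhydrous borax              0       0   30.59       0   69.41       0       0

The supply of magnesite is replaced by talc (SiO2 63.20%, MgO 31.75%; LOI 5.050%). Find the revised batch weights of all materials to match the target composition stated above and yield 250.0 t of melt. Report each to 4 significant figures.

Revised batch per 250.0 t melt:
  albite: 113.4 t
  alumina: 58.09 t
  sodium sulfate: 24.83 t
  talc: 32.80 t
  litharge: 9.792 t
  anhydrous borax: 28.66 t
Total batch = 267.6 t; LOI loss = 17.51 t

Intermediates are shown, rounded to four significant digits, at each printed step; the whole derivation maintains exact precision at every stage. Each reported number takes a single rounding. Derived quantities, including yield, glass mass, six oxide percentages, LOI, totals, are computed from the batch weights at 250.0 t of glass at exact precision as written in problem or answer.
Oxide mass targets, per 250.0 t melt:
  Al2O3: 32.02% × 250.0 = 80.05 t
  SiO2: 38.96% × 250.0 = 97.40 t
  Na2O: 12.99% × 250.0 = 32.48 t
  MgO: 4.165% × 250.0 = 10.41 t
  B2O3: 7.956% × 250.0 = 19.89 t
  PbO: 3.913% × 250.0 = 9.782 t
A balance pass over the oxides, applying the batch weights above, relative to the basis at hand (every target is met by its sum up to rounding of the answer):
  Al2O3: 113.4·0.1958 + 58.09·0.9960 = 80.06 t (target 80.05 t)
  SiO2: 113.4·0.6764 + 32.80·0.6320 = 97.43 t (target 97.40 t)
  Na2O: 113.4·0.1146 + 24.83·0.4316 + 28.66·0.3059 = 32.48 t (target 32.48 t)
  MgO: 32.80·0.3175 = 10.41 t (target 10.41 t)
  B2O3: 28.66·0.6941 = 19.89 t (target 19.89 t)
  PbO: 9.792·0.9990 = 9.782 t (target 9.782 t)
Consistency of the glass mass: batch total minus LOI = 250.1 t (oxide target masses add up to 250.0 t; against the stated basis, 250.0 t — deltas are rounding alone).
Batch total: Σ batch = 267.6 t; the LOI term Σ batch·LOI equals 17.51 t; the yield ratio, glass ÷ batch: 93.46%.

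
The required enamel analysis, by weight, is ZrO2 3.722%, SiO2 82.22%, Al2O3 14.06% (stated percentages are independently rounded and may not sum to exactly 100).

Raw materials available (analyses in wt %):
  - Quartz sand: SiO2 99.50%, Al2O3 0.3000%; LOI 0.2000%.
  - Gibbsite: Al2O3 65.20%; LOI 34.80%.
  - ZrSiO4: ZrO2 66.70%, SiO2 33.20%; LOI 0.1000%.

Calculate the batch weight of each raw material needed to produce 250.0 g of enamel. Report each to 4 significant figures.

Working values are printed, with 4-significant-digit rounding, when written out — each numeric step keeps exact precision throughout. Every reported result undergoes a single rounding — all derived quantities are recomputed in exact precision (ignition loss, totals, yield, net glass mass, three oxide percentages) from the batch weights for 250.0 g of glass, exactly as shown in the question or the answer.
Oxide mass targets, per 250.0 g enamel:
  ZrO2: 3.722% × 250.0 = 9.305 g
  SiO2: 82.22% × 250.0 = 205.6 g
  Al2O3: 14.06% × 250.0 = 35.15 g
A balance pass over the oxides, per the reported batch figures, for the quoted basis mass (sums match the target masses given rounding of the digits):
  ZrO2: 13.95·0.6670 = 9.305 g (target 9.305 g)
  SiO2: 201.9·0.9950 + 13.95·0.3320 = 205.5 g (target 205.6 g)
  Al2O3: 201.9·0.003000 + 52.98·0.6520 = 35.15 g (target 35.15 g)
Glass-mass bookkeeping: batch total minus LOI = 250.0 g (oxide target masses add up to 250.0 g; stated basis 250.0 g — a pure rounding effect).
Whole-batch sum: Σ batch = 268.8 g; LOI loss = Σ batch·LOI = 18.85 g; yield = glass ÷ total batch = 92.99%.

Batch per 250.0 g enamel:
  Quartz sand: 201.9 g
  Gibbsite: 52.98 g
  ZrSiO4: 13.95 g
Total batch = 268.8 g; LOI loss = 18.85 g; yield = 92.99%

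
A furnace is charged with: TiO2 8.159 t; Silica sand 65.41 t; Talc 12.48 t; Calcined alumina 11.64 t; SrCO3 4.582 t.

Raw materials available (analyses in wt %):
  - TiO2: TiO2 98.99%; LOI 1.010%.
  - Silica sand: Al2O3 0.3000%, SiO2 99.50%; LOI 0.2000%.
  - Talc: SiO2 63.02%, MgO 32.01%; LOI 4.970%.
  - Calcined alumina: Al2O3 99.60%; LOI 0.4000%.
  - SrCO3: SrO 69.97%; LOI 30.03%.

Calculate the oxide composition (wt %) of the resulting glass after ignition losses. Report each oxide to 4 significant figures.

Glass mass = 100.0 t (batch 102.3 − LOI 2.256).
Composition: SrO 3.206%, Al2O3 11.79%, SiO2 72.94%, MgO 3.994%, TiO2 8.075%

The working math runs at exact precision at every stage. In-progress results are displayed, rounded to four significant digits, within the worked lines. Every reported result is rounded exactly once. Derived quantities (ignition loss, the yield, totals, glass mass, the five compositions) are recomputed in exact precision from the batch weights at 100.0 t of glass, as set out in the problem or the answer.
Per-oxide mass from batch:
  SrO: 4.582·0.6997 = 3.206 t
  Al2O3: 65.41·0.003000 + 11.64·0.9960 = 11.79 t
  SiO2: 65.41·0.9950 + 12.48·0.6302 = 72.95 t
  MgO: 12.48·0.3201 = 3.995 t
  TiO2: 8.159·0.9899 = 8.077 t
LOI: 8.159·0.01010 + 65.41·0.002000 + 12.48·0.04970 + 11.64·0.004000 + 4.582·0.3003 = 2.256 t
Glass mass = batch − LOI = 102.3 − 2.256 = 100.0 t (matching Σ of the oxides)
wt % = 100 × oxide mass / glass mass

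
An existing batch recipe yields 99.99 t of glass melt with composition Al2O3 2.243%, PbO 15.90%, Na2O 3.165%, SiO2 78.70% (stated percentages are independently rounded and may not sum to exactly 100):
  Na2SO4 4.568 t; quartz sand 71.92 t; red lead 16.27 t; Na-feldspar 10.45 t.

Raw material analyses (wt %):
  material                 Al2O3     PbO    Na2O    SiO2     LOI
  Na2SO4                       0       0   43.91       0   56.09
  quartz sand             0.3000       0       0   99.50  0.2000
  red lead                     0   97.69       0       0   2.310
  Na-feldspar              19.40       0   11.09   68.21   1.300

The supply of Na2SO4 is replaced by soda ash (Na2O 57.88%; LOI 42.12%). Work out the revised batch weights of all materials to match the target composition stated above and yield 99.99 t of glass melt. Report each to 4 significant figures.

Revised batch per 99.99 t glass melt:
  soda ash: 3.466 t
  quartz sand: 71.92 t
  red lead: 16.27 t
  Na-feldspar: 10.45 t
Total batch = 102.1 t; LOI loss = 2.115 t

Each numeric step maintains full float precision at each step — mid-chain values are printed rounded to four significant digits within the worked lines — a single rounding finalizes each reported value; all derived quantities are re-derived from the batch weights per 99.99 t of glass in exact precision (the yield, totals, the four compositions, glass mass, ignition loss), as they appear in the question or the answer.
Target masses of each oxide per 99.99 t glass melt:
  Al2O3: 2.243% × 99.99 = 2.243 t
  PbO: 15.90% × 99.99 = 15.90 t
  Na2O: 3.165% × 99.99 = 3.165 t
  SiO2: 78.70% × 99.99 = 78.69 t
A balance pass over the oxides, applying the batch weights above, versus the basis set out (sum by sum, the targets are met once rounding is allowed for):
  Al2O3: 71.92·0.003000 + 10.45·0.1940 = 2.243 t (target 2.243 t)
  PbO: 16.27·0.9769 = 15.89 t (target 15.90 t)
  Na2O: 3.466·0.5788 + 10.45·0.1109 = 3.165 t (target 3.165 t)
  SiO2: 71.92·0.9950 + 10.45·0.6821 = 78.69 t (target 78.69 t)
Consistency of the glass mass: batch total minus LOI = 99.99 t (per-oxide target masses sum to 100.0 t; against the stated basis, 99.99 t — a pure rounding effect).
Total batch = Σ batch = 102.1 t; ignition loss, Σ(batch × LOI) = 2.115 t; the yield ratio, glass ÷ batch: 97.93%.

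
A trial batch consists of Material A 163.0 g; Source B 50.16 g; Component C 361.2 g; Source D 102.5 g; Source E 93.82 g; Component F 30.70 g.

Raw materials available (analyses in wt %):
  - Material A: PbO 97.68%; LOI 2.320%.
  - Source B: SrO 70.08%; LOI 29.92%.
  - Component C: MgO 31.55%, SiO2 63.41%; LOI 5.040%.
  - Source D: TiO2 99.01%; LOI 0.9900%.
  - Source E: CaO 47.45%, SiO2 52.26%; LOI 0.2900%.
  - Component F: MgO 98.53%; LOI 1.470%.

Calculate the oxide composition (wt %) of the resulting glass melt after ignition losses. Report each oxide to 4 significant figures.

Glass mass = 762.6 g (batch 801.4 − LOI 38.73).
Composition: TiO2 13.31%, MgO 18.91%, CaO 5.837%, SiO2 36.46%, PbO 20.88%, SrO 4.609%

Full float precision is kept end to end. Values along the way are shown, rounded to four significant digits, between the steps. Each reported figure carries a single rounding; derived quantities (the six compositions, totals, yield, glass mass, ignition loss) are recomputed from the weighed amounts at 762.6 g of glass at exact precision, exactly as shown in the problem or answer text.
Mass of each oxide from the mix:
  TiO2: 102.5·0.9901 = 101.5 g
  MgO: 361.2·0.3155 + 30.70·0.9853 = 144.2 g
  CaO: 93.82·0.4745 = 44.52 g
  SiO2: 361.2·0.6341 + 93.82·0.5226 = 278.1 g
  PbO: 163.0·0.9768 = 159.2 g
  SrO: 50.16·0.7008 = 35.15 g
LOI: 163.0·0.02320 + 50.16·0.2992 + 361.2·0.05040 + 102.5·0.009900 + 93.82·0.002900 + 30.70·0.01470 = 38.73 g
Net of LOI, the glass mass = 801.4 − 38.73 = 762.6 g (the oxide masses sum to this)
oxide / glass × 100 gives the wt %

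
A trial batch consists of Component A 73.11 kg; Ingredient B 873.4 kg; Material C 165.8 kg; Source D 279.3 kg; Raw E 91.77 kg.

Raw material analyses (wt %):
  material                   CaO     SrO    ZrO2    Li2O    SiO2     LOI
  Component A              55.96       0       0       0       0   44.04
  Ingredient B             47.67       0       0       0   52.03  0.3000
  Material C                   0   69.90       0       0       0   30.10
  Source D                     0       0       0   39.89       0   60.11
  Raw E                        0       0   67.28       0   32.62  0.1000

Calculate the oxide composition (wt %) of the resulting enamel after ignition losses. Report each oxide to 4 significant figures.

Glass mass = 1231 kg (batch 1483 − LOI 252.7).
Composition: CaO 37.16%, SrO 9.417%, ZrO2 5.017%, Li2O 9.053%, SiO2 39.36%

Intermediates are displayed with 4-significant-figure rounding alongside each step — every computation runs at full precision through the solve — a single rounding completes every reported result. The derived quantities, including the five compositions, the yield, ignition loss, the totals, glass mass, are computed from the batch weights per 1231 kg of glass at exact precision exactly as shown in question or answer.
What the batch supplies per oxide:
  CaO: 73.11·0.5596 + 873.4·0.4767 = 457.3 kg
  SrO: 165.8·0.6990 = 115.9 kg
  ZrO2: 91.77·0.6728 = 61.74 kg
  Li2O: 279.3·0.3989 = 111.4 kg
  SiO2: 873.4·0.5203 + 91.77·0.3262 = 484.4 kg
LOI: 73.11·0.4404 + 873.4·0.003000 + 165.8·0.3010 + 279.3·0.6011 + 91.77·0.001000 = 252.7 kg
Glass = total batch minus LOI = 1483 − 252.7 = 1231 kg (equal to the oxide-mass sum)
wt %: oxide over glass, times 100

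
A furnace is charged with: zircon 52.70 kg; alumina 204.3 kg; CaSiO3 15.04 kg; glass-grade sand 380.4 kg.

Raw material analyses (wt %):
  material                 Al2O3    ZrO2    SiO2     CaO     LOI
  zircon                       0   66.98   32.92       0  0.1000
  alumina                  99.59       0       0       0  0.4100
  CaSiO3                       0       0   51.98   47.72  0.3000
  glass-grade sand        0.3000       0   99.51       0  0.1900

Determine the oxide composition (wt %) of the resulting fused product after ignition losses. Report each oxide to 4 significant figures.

Every computation carries exact precision at every stage; working values are shown, rounded to four significant digits, within the worked lines; each reported figure is rounded only once — derived quantities, including the totals, glass mass, four oxide percentages, LOI, the yield, are carried from the batch weights at 650.8 kg of glass in full float precision precisely as stated by question or answer.
Oxide-by-oxide delivered mass:
  Al2O3: 204.3·0.9959 + 380.4·0.003000 = 204.6 kg
  ZrO2: 52.70·0.6698 = 35.30 kg
  SiO2: 52.70·0.3292 + 15.04·0.5198 + 380.4·0.9951 = 403.7 kg
  CaO: 15.04·0.4772 = 7.177 kg
LOI: 52.70·0.001000 + 204.3·0.004100 + 15.04·0.003000 + 380.4·0.001900 = 1.658 kg
The glass mass, total less LOI, = 652.4 − 1.658 = 650.8 kg (= the summed oxide contributions)
wt %: oxide over glass, times 100

Glass mass = 650.8 kg (batch 652.4 − LOI 1.658).
Composition: Al2O3 31.44%, ZrO2 5.424%, SiO2 62.03%, CaO 1.103%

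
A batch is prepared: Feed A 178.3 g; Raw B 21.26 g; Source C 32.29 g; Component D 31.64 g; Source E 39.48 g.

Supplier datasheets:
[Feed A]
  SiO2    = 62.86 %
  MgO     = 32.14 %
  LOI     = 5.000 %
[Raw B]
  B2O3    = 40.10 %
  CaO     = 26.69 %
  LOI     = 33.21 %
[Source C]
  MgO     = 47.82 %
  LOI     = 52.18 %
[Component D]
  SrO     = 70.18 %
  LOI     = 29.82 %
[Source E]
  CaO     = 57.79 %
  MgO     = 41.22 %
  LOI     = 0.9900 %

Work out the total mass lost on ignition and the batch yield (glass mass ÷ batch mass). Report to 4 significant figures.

Working values appear, rounded to 4 significant digits, between the steps. The working math holds exact precision at every stage — a single rounding produces each reported value. The derived quantities, including the totals, the five compositions, yield, ignition loss, net glass mass, are rebuilt from the batch weights on 260.3 g of glass in exact precision exactly as shown in problem or answer.
Material-by-material LOI:
  Feed A: 178.3 × 0.05000 = 8.915 g
  Raw B: 21.26 × 0.3321 = 7.060 g
  Source C: 32.29 × 0.5218 = 16.85 g
  Component D: 31.64 × 0.2982 = 9.435 g
  Source E: 39.48 × 0.009900 = 0.3909 g
Total LOI = 42.65 g
Glass = batch − LOI = 303.0 − 42.65 = 260.3 g

LOI loss = 42.65 g; glass = 260.3 g; yield = 85.92%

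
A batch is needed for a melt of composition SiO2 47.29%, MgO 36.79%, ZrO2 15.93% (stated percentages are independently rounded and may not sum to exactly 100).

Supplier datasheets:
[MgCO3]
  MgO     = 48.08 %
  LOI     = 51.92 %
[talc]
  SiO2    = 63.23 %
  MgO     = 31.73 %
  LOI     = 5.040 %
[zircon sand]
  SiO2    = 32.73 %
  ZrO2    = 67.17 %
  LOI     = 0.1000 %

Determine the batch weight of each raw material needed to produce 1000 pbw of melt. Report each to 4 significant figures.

Working values are shown, with 4-significant-digit rounding, in the working — exact precision is maintained at every stage; every reported number is rounded once only — the derived quantities are recomputed from the batch weights at 1000 pbw of glass at exact precision (ignition loss, glass mass, the three compositions, the yield, totals), as given in problem or answer.
Per-oxide target masses for 1000 pbw melt:
  SiO2: 47.29% × 1000 = 472.9 pbw
  MgO: 36.79% × 1000 = 367.9 pbw
  ZrO2: 15.93% × 1000 = 159.3 pbw
Verifying the oxide balance on the weights just shown, at the basis given (every target is met by its sum up to rounding of the answer):
  SiO2: 625.1·0.6323 + 237.2·0.3273 = 472.9 pbw (target 472.9 pbw)
  MgO: 352.6·0.4808 + 625.1·0.3173 = 367.9 pbw (target 367.9 pbw)
  ZrO2: 237.2·0.6717 = 159.3 pbw (target 159.3 pbw)
The glass-mass cross-check: total batch − LOI = 1000 pbw (the targets, summed, come to 1000 pbw; basis as stated: 1000 pbw — differing by rounding only).
Batch grand total — Σ batch = 1215 pbw; Σ batch·LOI gives LOI loss = 214.8 pbw; as yield: glass ÷ batch → 82.32%.

Batch per 1000 pbw melt:
  MgCO3: 352.6 pbw
  talc: 625.1 pbw
  zircon sand: 237.2 pbw
Total batch = 1215 pbw; LOI loss = 214.8 pbw; yield = 82.32%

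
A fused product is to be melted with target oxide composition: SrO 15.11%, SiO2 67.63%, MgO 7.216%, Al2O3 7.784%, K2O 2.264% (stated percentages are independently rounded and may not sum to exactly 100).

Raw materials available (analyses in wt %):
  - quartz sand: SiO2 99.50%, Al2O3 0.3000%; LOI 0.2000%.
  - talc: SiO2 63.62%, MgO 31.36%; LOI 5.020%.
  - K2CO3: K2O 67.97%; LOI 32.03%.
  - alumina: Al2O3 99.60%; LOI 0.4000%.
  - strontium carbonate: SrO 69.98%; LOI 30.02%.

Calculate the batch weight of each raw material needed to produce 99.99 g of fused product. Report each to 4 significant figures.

Batch per 99.99 g fused product:
  quartz sand: 53.25 g
  talc: 23.01 g
  K2CO3: 3.331 g
  alumina: 7.654 g
  strontium carbonate: 21.59 g
Total batch = 108.8 g; LOI loss = 8.840 g; yield = 91.88%

Each numeric step runs at full float precision in every operation. Intermediates appear rounded to 4 significant digits across the worked steps; exactly one rounding lands on each reported figure. Derived quantities (glass mass, the totals, LOI, five oxide percentages, yield) are computed in full float precision using the weight values per 99.99 g of glass, exactly as shown in the problem or the answer.
The oxide mass targets at 99.99 g fused product:
  SrO: 15.11% × 99.99 = 15.11 g
  SiO2: 67.63% × 99.99 = 67.62 g
  MgO: 7.216% × 99.99 = 7.215 g
  Al2O3: 7.784% × 99.99 = 7.783 g
  K2O: 2.264% × 99.99 = 2.264 g
Verifying the oxide balance using the reported weights, versus the basis set out (every target is met by its sum up to rounding of the answer):
  SrO: 21.59·0.6998 = 15.11 g (target 15.11 g)
  SiO2: 53.25·0.9950 + 23.01·0.6362 = 67.62 g (target 67.62 g)
  MgO: 23.01·0.3136 = 7.216 g (target 7.215 g)
  Al2O3: 53.25·0.003000 + 7.654·0.9960 = 7.783 g (target 7.783 g)
  K2O: 3.331·0.6797 = 2.264 g (target 2.264 g)
Auditing the glass mass value: whole batch net of LOI = 99.99 g (oxide target masses add up to 99.99 g; basis as stated: 99.99 g — differing by rounding only).
Batch grand total — Σ batch = 108.8 g; the LOI term Σ batch·LOI equals 8.840 g; glass ÷ batch gives a yield of 91.88%.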